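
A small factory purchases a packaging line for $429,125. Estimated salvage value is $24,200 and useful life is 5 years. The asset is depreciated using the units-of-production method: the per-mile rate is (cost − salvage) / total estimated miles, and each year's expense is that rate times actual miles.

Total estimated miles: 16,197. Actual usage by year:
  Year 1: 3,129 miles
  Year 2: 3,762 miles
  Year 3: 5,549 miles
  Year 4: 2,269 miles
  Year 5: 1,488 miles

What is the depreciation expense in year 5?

Depreciable base = $429,125 − $24,200 = $404,925.
Rate = $404,925 / 16,197 miles = $25 per mile.
Year 1: 3,129 × $25 = $78,225. Book value $350,900.
Year 2: 3,762 × $25 = $94,050. Book value $256,850.
Year 3: 5,549 × $25 = $138,725. Book value $118,125.
Year 4: 2,269 × $25 = $56,725. Book value $61,400.
Year 5: 1,488 × $25 = $37,200. Book value $24,200.

$37,200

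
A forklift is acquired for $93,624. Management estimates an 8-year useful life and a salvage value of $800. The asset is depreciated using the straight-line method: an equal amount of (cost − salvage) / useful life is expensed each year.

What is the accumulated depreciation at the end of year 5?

Depreciable base = $93,624 − $800 = $92,824.
Annual expense = $92,824 / 8 = $11,603.
End of year 1: book value $82,021.
End of year 2: book value $70,418.
End of year 3: book value $58,815.
End of year 4: book value $47,212.
End of year 5: book value $35,609.
Accumulated through year 5 = $93,624 − $35,609 = $58,015.

$58,015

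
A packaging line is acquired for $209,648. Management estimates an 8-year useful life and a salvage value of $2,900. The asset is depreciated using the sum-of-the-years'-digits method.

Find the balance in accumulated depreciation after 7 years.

Depreciable base = $209,648 − $2,900 = $206,748.
Sum of the years' digits = 8+7+6+5+4+3+2+1 = 36.
Year 1: $206,748 × 8/36 = $45,944. Book value $163,704.
Year 2: $206,748 × 7/36 = $40,201. Book value $123,503.
Year 3: $206,748 × 6/36 = $34,458. Book value $89,045.
Year 4: $206,748 × 5/36 = $28,715. Book value $60,330.
Year 5: $206,748 × 4/36 = $22,972. Book value $37,358.
Year 6: $206,748 × 3/36 = $17,229. Book value $20,129.
Year 7: $206,748 × 2/36 = $11,486. Book value $8,643.
Accumulated through year 7 = $209,648 − $8,643 = $201,005.

$201,005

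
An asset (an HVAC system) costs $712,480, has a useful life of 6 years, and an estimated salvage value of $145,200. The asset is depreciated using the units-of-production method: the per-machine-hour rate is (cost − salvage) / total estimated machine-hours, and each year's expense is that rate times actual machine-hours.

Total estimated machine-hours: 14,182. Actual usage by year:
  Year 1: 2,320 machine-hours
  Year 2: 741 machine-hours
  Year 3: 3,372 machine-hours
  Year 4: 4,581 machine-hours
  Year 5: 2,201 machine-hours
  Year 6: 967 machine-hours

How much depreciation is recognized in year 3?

Depreciable base = $712,480 − $145,200 = $567,280.
Rate = $567,280 / 14,182 machine-hours = $40 per machine-hour.
Year 1: 2,320 × $40 = $92,800. Book value $619,680.
Year 2: 741 × $40 = $29,640. Book value $590,040.
Year 3: 3,372 × $40 = $134,880. Book value $455,160.

$134,880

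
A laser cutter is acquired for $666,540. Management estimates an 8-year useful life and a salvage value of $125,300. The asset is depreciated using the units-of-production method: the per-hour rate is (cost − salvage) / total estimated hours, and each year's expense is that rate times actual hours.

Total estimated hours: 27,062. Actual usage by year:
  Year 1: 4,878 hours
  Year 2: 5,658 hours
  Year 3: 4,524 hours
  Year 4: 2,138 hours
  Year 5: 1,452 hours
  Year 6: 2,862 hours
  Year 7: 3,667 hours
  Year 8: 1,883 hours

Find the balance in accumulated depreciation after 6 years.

$430,240

Depreciable base = $666,540 − $125,300 = $541,240.
Rate = $541,240 / 27,062 hours = $20 per hour.
Year 1: 4,878 × $20 = $97,560. Book value $568,980.
Year 2: 5,658 × $20 = $113,160. Book value $455,820.
Year 3: 4,524 × $20 = $90,480. Book value $365,340.
Year 4: 2,138 × $20 = $42,760. Book value $322,580.
Year 5: 1,452 × $20 = $29,040. Book value $293,540.
Year 6: 2,862 × $20 = $57,240. Book value $236,300.
Accumulated through year 6 = $666,540 − $236,300 = $430,240.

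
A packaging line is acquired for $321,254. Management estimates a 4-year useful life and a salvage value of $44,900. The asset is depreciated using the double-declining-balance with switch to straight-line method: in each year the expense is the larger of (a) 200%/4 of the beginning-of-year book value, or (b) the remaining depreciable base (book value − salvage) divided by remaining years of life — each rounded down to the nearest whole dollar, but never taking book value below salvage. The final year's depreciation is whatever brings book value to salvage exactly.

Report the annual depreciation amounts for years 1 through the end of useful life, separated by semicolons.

Depreciable base = $321,254 − $44,900 = $276,354.
Year 1: DB = ⌊$321,254 × 200%/4⌋ = $160,627; SL = ⌊$276,354/4⌋ = $69,088 → take DB $160,627. Book value $160,627.
Year 2: DB = ⌊$160,627 × 200%/4⌋ = $80,313; SL = ⌊$115,727/3⌋ = $38,575 → take DB $80,313. Book value $80,314.
Year 3: DB = ⌊$80,314 × 200%/4⌋ = $40,157; SL = ⌊$35,414/2⌋ = $17,707 → take DB $40,157, capped at $35,414. Book value $44,900.
Year 4 (final): $44,900 − $44,900 = $0. Book value $44,900.

$160,627; $80,313; $35,414; $0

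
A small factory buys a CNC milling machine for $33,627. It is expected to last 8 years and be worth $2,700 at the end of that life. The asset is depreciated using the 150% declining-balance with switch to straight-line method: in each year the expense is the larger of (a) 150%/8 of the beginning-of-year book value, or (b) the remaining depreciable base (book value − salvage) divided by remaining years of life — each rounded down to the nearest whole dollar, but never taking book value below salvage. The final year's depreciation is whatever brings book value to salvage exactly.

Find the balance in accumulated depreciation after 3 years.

Depreciable base = $33,627 − $2,700 = $30,927.
Year 1: DB = ⌊$33,627 × 150%/8⌋ = $6,305; SL = ⌊$30,927/8⌋ = $3,865 → take DB $6,305. Book value $27,322.
Year 2: DB = ⌊$27,322 × 150%/8⌋ = $5,122; SL = ⌊$24,622/7⌋ = $3,517 → take DB $5,122. Book value $22,200.
Year 3: DB = ⌊$22,200 × 150%/8⌋ = $4,162; SL = ⌊$19,500/6⌋ = $3,250 → take DB $4,162. Book value $18,038.
Accumulated through year 3 = $33,627 − $18,038 = $15,589.

$15,589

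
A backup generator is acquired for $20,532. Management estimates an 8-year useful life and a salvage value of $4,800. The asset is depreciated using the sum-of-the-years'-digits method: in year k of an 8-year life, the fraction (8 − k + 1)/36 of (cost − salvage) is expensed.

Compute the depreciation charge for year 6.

$1,311

Depreciable base = $20,532 − $4,800 = $15,732.
Sum of the years' digits = 8+7+6+5+4+3+2+1 = 36.
Year 1: $15,732 × 8/36 = $3,496. Book value $17,036.
Year 2: $15,732 × 7/36 = $3,059. Book value $13,977.
Year 3: $15,732 × 6/36 = $2,622. Book value $11,355.
Year 4: $15,732 × 5/36 = $2,185. Book value $9,170.
Year 5: $15,732 × 4/36 = $1,748. Book value $7,422.
Year 6: $15,732 × 3/36 = $1,311. Book value $6,111.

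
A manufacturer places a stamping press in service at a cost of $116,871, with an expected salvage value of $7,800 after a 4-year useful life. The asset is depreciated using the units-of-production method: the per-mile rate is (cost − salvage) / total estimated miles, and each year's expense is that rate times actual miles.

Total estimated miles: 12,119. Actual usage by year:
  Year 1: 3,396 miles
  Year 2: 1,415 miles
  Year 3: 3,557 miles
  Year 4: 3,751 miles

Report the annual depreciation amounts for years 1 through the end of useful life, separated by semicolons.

$30,564; $12,735; $32,013; $33,759

Depreciable base = $116,871 − $7,800 = $109,071.
Rate = $109,071 / 12,119 miles = $9 per mile.
Year 1: 3,396 × $9 = $30,564. Book value $86,307.
Year 2: 1,415 × $9 = $12,735. Book value $73,572.
Year 3: 3,557 × $9 = $32,013. Book value $41,559.
Year 4: 3,751 × $9 = $33,759. Book value $7,800.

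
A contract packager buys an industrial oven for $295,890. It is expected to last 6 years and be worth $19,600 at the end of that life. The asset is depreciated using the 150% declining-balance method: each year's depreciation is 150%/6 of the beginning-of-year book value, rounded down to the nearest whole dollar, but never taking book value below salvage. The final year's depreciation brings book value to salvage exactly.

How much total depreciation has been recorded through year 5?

$225,672

Depreciable base = $295,890 − $19,600 = $276,290.
Year 1: ⌊$295,890 × 150%/6⌋ = $73,972. Book value $221,918.
Year 2: ⌊$221,918 × 150%/6⌋ = $55,479. Book value $166,439.
Year 3: ⌊$166,439 × 150%/6⌋ = $41,609. Book value $124,830.
Year 4: ⌊$124,830 × 150%/6⌋ = $31,207. Book value $93,623.
Year 5: ⌊$93,623 × 150%/6⌋ = $23,405. Book value $70,218.
Accumulated through year 5 = $295,890 − $70,218 = $225,672.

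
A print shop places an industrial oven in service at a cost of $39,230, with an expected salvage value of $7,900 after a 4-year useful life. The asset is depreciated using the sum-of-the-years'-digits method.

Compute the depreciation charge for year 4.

Depreciable base = $39,230 − $7,900 = $31,330.
Sum of the years' digits = 4+3+2+1 = 10.
Year 1: $31,330 × 4/10 = $12,532. Book value $26,698.
Year 2: $31,330 × 3/10 = $9,399. Book value $17,299.
Year 3: $31,330 × 2/10 = $6,266. Book value $11,033.
Year 4: $31,330 × 1/10 = $3,133. Book value $7,900.

$3,133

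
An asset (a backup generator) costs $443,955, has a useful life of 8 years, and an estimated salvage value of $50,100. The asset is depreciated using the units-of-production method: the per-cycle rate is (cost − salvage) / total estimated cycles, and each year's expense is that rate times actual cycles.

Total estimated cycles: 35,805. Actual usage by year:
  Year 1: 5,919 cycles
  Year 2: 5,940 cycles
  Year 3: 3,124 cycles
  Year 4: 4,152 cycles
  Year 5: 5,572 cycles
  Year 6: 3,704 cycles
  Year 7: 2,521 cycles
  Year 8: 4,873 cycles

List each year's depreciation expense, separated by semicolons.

Depreciable base = $443,955 − $50,100 = $393,855.
Rate = $393,855 / 35,805 cycles = $11 per cycle.
Year 1: 5,919 × $11 = $65,109. Book value $378,846.
Year 2: 5,940 × $11 = $65,340. Book value $313,506.
Year 3: 3,124 × $11 = $34,364. Book value $279,142.
Year 4: 4,152 × $11 = $45,672. Book value $233,470.
Year 5: 5,572 × $11 = $61,292. Book value $172,178.
Year 6: 3,704 × $11 = $40,744. Book value $131,434.
Year 7: 2,521 × $11 = $27,731. Book value $103,703.
Year 8: 4,873 × $11 = $53,603. Book value $50,100.

$65,109; $65,340; $34,364; $45,672; $61,292; $40,744; $27,731; $53,603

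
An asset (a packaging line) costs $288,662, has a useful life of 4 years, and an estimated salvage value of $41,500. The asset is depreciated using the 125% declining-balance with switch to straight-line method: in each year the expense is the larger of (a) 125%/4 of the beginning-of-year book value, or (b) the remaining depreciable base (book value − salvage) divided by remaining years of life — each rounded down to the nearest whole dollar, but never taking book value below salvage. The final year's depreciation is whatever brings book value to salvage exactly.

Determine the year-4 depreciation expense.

$47,470

Depreciable base = $288,662 − $41,500 = $247,162.
Year 1: DB = ⌊$288,662 × 125%/4⌋ = $90,206; SL = ⌊$247,162/4⌋ = $61,790 → take DB $90,206. Book value $198,456.
Year 2: DB = ⌊$198,456 × 125%/4⌋ = $62,017; SL = ⌊$156,956/3⌋ = $52,318 → take DB $62,017. Book value $136,439.
Year 3: DB = ⌊$136,439 × 125%/4⌋ = $42,637; SL = ⌊$94,939/2⌋ = $47,469 → take SL $47,469. Book value $88,970.
Year 4 (final): $88,970 − $41,500 = $47,470. Book value $41,500.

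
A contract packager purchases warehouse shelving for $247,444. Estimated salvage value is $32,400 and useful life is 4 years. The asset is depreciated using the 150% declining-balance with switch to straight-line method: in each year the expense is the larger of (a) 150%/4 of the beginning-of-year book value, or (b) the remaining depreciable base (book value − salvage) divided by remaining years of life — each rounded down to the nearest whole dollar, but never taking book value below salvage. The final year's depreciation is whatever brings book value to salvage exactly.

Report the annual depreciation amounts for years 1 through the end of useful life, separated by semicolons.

$92,791; $57,994; $36,247; $28,012

Depreciable base = $247,444 − $32,400 = $215,044.
Year 1: DB = ⌊$247,444 × 150%/4⌋ = $92,791; SL = ⌊$215,044/4⌋ = $53,761 → take DB $92,791. Book value $154,653.
Year 2: DB = ⌊$154,653 × 150%/4⌋ = $57,994; SL = ⌊$122,253/3⌋ = $40,751 → take DB $57,994. Book value $96,659.
Year 3: DB = ⌊$96,659 × 150%/4⌋ = $36,247; SL = ⌊$64,259/2⌋ = $32,129 → take DB $36,247. Book value $60,412.
Year 4 (final): $60,412 − $32,400 = $28,012. Book value $32,400.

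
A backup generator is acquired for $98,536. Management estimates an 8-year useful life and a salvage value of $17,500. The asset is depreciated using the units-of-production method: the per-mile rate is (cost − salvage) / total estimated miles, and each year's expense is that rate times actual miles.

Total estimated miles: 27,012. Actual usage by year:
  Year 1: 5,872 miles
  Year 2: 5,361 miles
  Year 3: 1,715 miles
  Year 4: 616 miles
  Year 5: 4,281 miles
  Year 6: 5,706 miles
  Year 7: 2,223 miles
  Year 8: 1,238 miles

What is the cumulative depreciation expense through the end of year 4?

$40,692

Depreciable base = $98,536 − $17,500 = $81,036.
Rate = $81,036 / 27,012 miles = $3 per mile.
Year 1: 5,872 × $3 = $17,616. Book value $80,920.
Year 2: 5,361 × $3 = $16,083. Book value $64,837.
Year 3: 1,715 × $3 = $5,145. Book value $59,692.
Year 4: 616 × $3 = $1,848. Book value $57,844.
Accumulated through year 4 = $98,536 − $57,844 = $40,692.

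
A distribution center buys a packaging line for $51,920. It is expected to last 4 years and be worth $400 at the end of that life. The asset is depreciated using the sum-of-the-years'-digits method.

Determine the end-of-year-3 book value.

$5,552

Depreciable base = $51,920 − $400 = $51,520.
Sum of the years' digits = 4+3+2+1 = 10.
Year 1: $51,520 × 4/10 = $20,608. Book value $31,312.
Year 2: $51,520 × 3/10 = $15,456. Book value $15,856.
Year 3: $51,520 × 2/10 = $10,304. Book value $5,552.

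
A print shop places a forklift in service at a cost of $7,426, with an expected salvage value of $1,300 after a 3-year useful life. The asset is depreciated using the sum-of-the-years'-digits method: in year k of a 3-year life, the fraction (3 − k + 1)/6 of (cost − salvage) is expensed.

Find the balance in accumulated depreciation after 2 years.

Depreciable base = $7,426 − $1,300 = $6,126.
Sum of the years' digits = 3+2+1 = 6.
Year 1: $6,126 × 3/6 = $3,063. Book value $4,363.
Year 2: $6,126 × 2/6 = $2,042. Book value $2,321.
Accumulated through year 2 = $7,426 − $2,321 = $5,105.

$5,105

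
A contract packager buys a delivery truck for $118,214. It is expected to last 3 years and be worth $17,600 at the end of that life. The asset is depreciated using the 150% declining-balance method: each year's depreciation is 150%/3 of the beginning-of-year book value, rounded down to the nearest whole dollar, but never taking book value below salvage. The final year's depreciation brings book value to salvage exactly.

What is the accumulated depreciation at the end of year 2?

$88,660

Depreciable base = $118,214 − $17,600 = $100,614.
Year 1: ⌊$118,214 × 150%/3⌋ = $59,107. Book value $59,107.
Year 2: ⌊$59,107 × 150%/3⌋ = $29,553. Book value $29,554.
Accumulated through year 2 = $118,214 − $29,554 = $88,660.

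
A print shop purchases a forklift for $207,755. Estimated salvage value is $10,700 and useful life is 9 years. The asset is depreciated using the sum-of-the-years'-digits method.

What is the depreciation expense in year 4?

Depreciable base = $207,755 − $10,700 = $197,055.
Sum of the years' digits = 9+8+7+6+5+4+3+2+1 = 45.
Year 1: $197,055 × 9/45 = $39,411. Book value $168,344.
Year 2: $197,055 × 8/45 = $35,032. Book value $133,312.
Year 3: $197,055 × 7/45 = $30,653. Book value $102,659.
Year 4: $197,055 × 6/45 = $26,274. Book value $76,385.

$26,274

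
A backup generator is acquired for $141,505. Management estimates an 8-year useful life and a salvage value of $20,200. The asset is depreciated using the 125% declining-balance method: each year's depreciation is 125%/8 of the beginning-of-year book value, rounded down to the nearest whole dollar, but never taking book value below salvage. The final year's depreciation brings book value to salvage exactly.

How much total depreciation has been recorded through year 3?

$56,505

Depreciable base = $141,505 − $20,200 = $121,305.
Year 1: ⌊$141,505 × 125%/8⌋ = $22,110. Book value $119,395.
Year 2: ⌊$119,395 × 125%/8⌋ = $18,655. Book value $100,740.
Year 3: ⌊$100,740 × 125%/8⌋ = $15,740. Book value $85,000.
Accumulated through year 3 = $141,505 − $85,000 = $56,505.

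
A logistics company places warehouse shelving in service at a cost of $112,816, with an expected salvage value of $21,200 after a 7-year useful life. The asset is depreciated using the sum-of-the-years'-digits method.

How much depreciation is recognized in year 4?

Depreciable base = $112,816 − $21,200 = $91,616.
Sum of the years' digits = 7+6+5+4+3+2+1 = 28.
Year 1: $91,616 × 7/28 = $22,904. Book value $89,912.
Year 2: $91,616 × 6/28 = $19,632. Book value $70,280.
Year 3: $91,616 × 5/28 = $16,360. Book value $53,920.
Year 4: $91,616 × 4/28 = $13,088. Book value $40,832.

$13,088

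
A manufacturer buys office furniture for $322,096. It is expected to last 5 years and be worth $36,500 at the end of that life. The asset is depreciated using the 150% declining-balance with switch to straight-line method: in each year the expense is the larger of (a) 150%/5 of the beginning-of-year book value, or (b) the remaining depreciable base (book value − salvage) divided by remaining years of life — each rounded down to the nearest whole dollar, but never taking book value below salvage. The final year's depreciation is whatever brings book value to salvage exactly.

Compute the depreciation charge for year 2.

$67,640

Depreciable base = $322,096 − $36,500 = $285,596.
Year 1: DB = ⌊$322,096 × 150%/5⌋ = $96,628; SL = ⌊$285,596/5⌋ = $57,119 → take DB $96,628. Book value $225,468.
Year 2: DB = ⌊$225,468 × 150%/5⌋ = $67,640; SL = ⌊$188,968/4⌋ = $47,242 → take DB $67,640. Book value $157,828.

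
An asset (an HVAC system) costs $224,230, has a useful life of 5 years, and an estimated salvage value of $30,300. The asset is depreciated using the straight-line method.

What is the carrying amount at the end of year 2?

Depreciable base = $224,230 − $30,300 = $193,930.
Annual expense = $193,930 / 5 = $38,786.
End of year 1: book value $185,444.
End of year 2: book value $146,658.

$146,658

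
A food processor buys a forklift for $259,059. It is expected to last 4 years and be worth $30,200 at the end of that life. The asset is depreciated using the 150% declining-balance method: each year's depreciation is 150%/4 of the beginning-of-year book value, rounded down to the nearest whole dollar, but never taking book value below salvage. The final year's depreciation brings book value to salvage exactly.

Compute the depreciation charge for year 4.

Depreciable base = $259,059 − $30,200 = $228,859.
Year 1: ⌊$259,059 × 150%/4⌋ = $97,147. Book value $161,912.
Year 2: ⌊$161,912 × 150%/4⌋ = $60,717. Book value $101,195.
Year 3: ⌊$101,195 × 150%/4⌋ = $37,948. Book value $63,247.
Year 4 (final): $63,247 − $30,200 = $33,047. Book value $30,200.

$33,047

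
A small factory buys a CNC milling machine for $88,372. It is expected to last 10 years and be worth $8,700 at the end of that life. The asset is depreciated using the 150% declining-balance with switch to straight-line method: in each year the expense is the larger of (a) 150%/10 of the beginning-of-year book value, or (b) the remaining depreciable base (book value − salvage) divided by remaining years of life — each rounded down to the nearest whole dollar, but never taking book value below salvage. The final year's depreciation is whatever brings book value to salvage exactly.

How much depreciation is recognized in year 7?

$6,103

Depreciable base = $88,372 − $8,700 = $79,672.
Year 1: DB = ⌊$88,372 × 150%/10⌋ = $13,255; SL = ⌊$79,672/10⌋ = $7,967 → take DB $13,255. Book value $75,117.
Year 2: DB = ⌊$75,117 × 150%/10⌋ = $11,267; SL = ⌊$66,417/9⌋ = $7,379 → take DB $11,267. Book value $63,850.
Year 3: DB = ⌊$63,850 × 150%/10⌋ = $9,577; SL = ⌊$55,150/8⌋ = $6,893 → take DB $9,577. Book value $54,273.
Year 4: DB = ⌊$54,273 × 150%/10⌋ = $8,140; SL = ⌊$45,573/7⌋ = $6,510 → take DB $8,140. Book value $46,133.
Year 5: DB = ⌊$46,133 × 150%/10⌋ = $6,919; SL = ⌊$37,433/6⌋ = $6,238 → take DB $6,919. Book value $39,214.
Year 6: DB = ⌊$39,214 × 150%/10⌋ = $5,882; SL = ⌊$30,514/5⌋ = $6,102 → take SL $6,102. Book value $33,112.
Year 7: DB = ⌊$33,112 × 150%/10⌋ = $4,966; SL = ⌊$24,412/4⌋ = $6,103 → take SL $6,103. Book value $27,009.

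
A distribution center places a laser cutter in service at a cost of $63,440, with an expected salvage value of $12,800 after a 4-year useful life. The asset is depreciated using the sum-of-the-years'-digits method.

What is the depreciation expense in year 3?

Depreciable base = $63,440 − $12,800 = $50,640.
Sum of the years' digits = 4+3+2+1 = 10.
Year 1: $50,640 × 4/10 = $20,256. Book value $43,184.
Year 2: $50,640 × 3/10 = $15,192. Book value $27,992.
Year 3: $50,640 × 2/10 = $10,128. Book value $17,864.

$10,128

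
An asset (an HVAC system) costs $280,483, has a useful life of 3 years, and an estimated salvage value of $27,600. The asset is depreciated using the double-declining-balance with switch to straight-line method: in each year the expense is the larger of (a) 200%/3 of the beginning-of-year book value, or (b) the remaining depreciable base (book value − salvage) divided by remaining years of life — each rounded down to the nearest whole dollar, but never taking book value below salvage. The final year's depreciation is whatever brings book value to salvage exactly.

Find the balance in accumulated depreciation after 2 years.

Depreciable base = $280,483 − $27,600 = $252,883.
Year 1: DB = ⌊$280,483 × 200%/3⌋ = $186,988; SL = ⌊$252,883/3⌋ = $84,294 → take DB $186,988. Book value $93,495.
Year 2: DB = ⌊$93,495 × 200%/3⌋ = $62,330; SL = ⌊$65,895/2⌋ = $32,947 → take DB $62,330. Book value $31,165.
Accumulated through year 2 = $280,483 − $31,165 = $249,318.

$249,318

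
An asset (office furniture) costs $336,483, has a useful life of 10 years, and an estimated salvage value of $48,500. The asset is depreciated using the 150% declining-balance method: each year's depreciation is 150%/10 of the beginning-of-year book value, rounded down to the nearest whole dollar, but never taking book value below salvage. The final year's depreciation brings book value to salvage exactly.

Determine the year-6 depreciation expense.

$22,395

Depreciable base = $336,483 − $48,500 = $287,983.
Year 1: ⌊$336,483 × 150%/10⌋ = $50,472. Book value $286,011.
Year 2: ⌊$286,011 × 150%/10⌋ = $42,901. Book value $243,110.
Year 3: ⌊$243,110 × 150%/10⌋ = $36,466. Book value $206,644.
Year 4: ⌊$206,644 × 150%/10⌋ = $30,996. Book value $175,648.
Year 5: ⌊$175,648 × 150%/10⌋ = $26,347. Book value $149,301.
Year 6: ⌊$149,301 × 150%/10⌋ = $22,395. Book value $126,906.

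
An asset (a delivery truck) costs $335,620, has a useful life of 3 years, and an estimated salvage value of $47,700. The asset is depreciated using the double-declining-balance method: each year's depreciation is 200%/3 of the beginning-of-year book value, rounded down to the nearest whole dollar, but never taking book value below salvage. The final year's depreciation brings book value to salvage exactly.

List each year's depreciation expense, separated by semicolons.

Depreciable base = $335,620 − $47,700 = $287,920.
Year 1: ⌊$335,620 × 200%/3⌋ = $223,746. Book value $111,874.
Year 2: ⌊$111,874 × 200%/3⌋ = $74,582, capped at $64,174. Book value $47,700.
Year 3 (final): $47,700 − $47,700 = $0. Book value $47,700.

$223,746; $64,174; $0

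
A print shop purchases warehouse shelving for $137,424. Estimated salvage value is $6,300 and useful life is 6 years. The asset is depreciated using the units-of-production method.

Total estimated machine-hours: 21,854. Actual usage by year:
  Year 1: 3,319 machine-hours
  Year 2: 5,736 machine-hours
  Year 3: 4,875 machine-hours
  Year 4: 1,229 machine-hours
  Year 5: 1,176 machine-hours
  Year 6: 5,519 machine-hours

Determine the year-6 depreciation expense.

$33,114

Depreciable base = $137,424 − $6,300 = $131,124.
Rate = $131,124 / 21,854 machine-hours = $6 per machine-hour.
Year 1: 3,319 × $6 = $19,914. Book value $117,510.
Year 2: 5,736 × $6 = $34,416. Book value $83,094.
Year 3: 4,875 × $6 = $29,250. Book value $53,844.
Year 4: 1,229 × $6 = $7,374. Book value $46,470.
Year 5: 1,176 × $6 = $7,056. Book value $39,414.
Year 6: 5,519 × $6 = $33,114. Book value $6,300.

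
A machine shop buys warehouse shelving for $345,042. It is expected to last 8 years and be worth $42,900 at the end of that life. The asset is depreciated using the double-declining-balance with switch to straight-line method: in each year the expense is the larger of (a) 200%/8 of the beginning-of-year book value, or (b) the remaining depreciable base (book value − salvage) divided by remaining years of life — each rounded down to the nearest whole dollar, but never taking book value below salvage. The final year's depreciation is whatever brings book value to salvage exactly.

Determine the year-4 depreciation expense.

$36,391

Depreciable base = $345,042 − $42,900 = $302,142.
Year 1: DB = ⌊$345,042 × 200%/8⌋ = $86,260; SL = ⌊$302,142/8⌋ = $37,767 → take DB $86,260. Book value $258,782.
Year 2: DB = ⌊$258,782 × 200%/8⌋ = $64,695; SL = ⌊$215,882/7⌋ = $30,840 → take DB $64,695. Book value $194,087.
Year 3: DB = ⌊$194,087 × 200%/8⌋ = $48,521; SL = ⌊$151,187/6⌋ = $25,197 → take DB $48,521. Book value $145,566.
Year 4: DB = ⌊$145,566 × 200%/8⌋ = $36,391; SL = ⌊$102,666/5⌋ = $20,533 → take DB $36,391. Book value $109,175.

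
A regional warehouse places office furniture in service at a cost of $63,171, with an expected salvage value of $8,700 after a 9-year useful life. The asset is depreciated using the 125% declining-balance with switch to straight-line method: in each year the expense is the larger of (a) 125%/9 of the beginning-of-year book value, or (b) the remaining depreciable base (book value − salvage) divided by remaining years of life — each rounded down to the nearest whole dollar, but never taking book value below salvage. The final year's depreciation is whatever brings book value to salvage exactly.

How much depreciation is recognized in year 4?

$5,602

Depreciable base = $63,171 − $8,700 = $54,471.
Year 1: DB = ⌊$63,171 × 125%/9⌋ = $8,773; SL = ⌊$54,471/9⌋ = $6,052 → take DB $8,773. Book value $54,398.
Year 2: DB = ⌊$54,398 × 125%/9⌋ = $7,555; SL = ⌊$45,698/8⌋ = $5,712 → take DB $7,555. Book value $46,843.
Year 3: DB = ⌊$46,843 × 125%/9⌋ = $6,505; SL = ⌊$38,143/7⌋ = $5,449 → take DB $6,505. Book value $40,338.
Year 4: DB = ⌊$40,338 × 125%/9⌋ = $5,602; SL = ⌊$31,638/6⌋ = $5,273 → take DB $5,602. Book value $34,736.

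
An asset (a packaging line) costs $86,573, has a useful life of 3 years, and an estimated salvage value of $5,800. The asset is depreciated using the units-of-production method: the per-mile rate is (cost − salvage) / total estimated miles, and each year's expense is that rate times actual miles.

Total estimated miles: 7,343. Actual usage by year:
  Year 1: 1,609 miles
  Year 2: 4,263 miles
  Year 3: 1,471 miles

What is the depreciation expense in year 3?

Depreciable base = $86,573 − $5,800 = $80,773.
Rate = $80,773 / 7,343 miles = $11 per mile.
Year 1: 1,609 × $11 = $17,699. Book value $68,874.
Year 2: 4,263 × $11 = $46,893. Book value $21,981.
Year 3: 1,471 × $11 = $16,181. Book value $5,800.

$16,181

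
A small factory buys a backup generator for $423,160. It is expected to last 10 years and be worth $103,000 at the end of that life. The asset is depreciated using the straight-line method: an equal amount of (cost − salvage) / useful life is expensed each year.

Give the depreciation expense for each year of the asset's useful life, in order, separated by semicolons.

Depreciable base = $423,160 − $103,000 = $320,160.
Annual expense = $320,160 / 10 = $32,016.
End of year 1: book value $391,144.
End of year 2: book value $359,128.
End of year 3: book value $327,112.
End of year 4: book value $295,096.
End of year 5: book value $263,080.
End of year 6: book value $231,064.
End of year 7: book value $199,048.
End of year 8: book value $167,032.
End of year 9: book value $135,016.
End of year 10: book value $103,000.

$32,016; $32,016; $32,016; $32,016; $32,016; $32,016; $32,016; $32,016; $32,016; $32,016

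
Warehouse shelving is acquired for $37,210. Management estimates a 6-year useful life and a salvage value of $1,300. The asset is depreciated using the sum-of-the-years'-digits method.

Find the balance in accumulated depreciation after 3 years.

Depreciable base = $37,210 − $1,300 = $35,910.
Sum of the years' digits = 6+5+4+3+2+1 = 21.
Year 1: $35,910 × 6/21 = $10,260. Book value $26,950.
Year 2: $35,910 × 5/21 = $8,550. Book value $18,400.
Year 3: $35,910 × 4/21 = $6,840. Book value $11,560.
Accumulated through year 3 = $37,210 − $11,560 = $25,650.

$25,650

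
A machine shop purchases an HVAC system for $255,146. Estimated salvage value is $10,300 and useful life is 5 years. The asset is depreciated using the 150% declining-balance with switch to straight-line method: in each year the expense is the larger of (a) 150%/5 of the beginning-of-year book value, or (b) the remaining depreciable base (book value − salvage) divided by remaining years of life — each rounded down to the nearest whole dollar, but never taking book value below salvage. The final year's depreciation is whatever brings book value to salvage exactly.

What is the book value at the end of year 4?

Depreciable base = $255,146 − $10,300 = $244,846.
Year 1: DB = ⌊$255,146 × 150%/5⌋ = $76,543; SL = ⌊$244,846/5⌋ = $48,969 → take DB $76,543. Book value $178,603.
Year 2: DB = ⌊$178,603 × 150%/5⌋ = $53,580; SL = ⌊$168,303/4⌋ = $42,075 → take DB $53,580. Book value $125,023.
Year 3: DB = ⌊$125,023 × 150%/5⌋ = $37,506; SL = ⌊$114,723/3⌋ = $38,241 → take SL $38,241. Book value $86,782.
Year 4: DB = ⌊$86,782 × 150%/5⌋ = $26,034; SL = ⌊$76,482/2⌋ = $38,241 → take SL $38,241. Book value $48,541.

$48,541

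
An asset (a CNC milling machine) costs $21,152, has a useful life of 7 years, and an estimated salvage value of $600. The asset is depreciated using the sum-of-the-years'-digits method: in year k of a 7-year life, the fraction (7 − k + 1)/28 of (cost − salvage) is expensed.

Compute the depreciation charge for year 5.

Depreciable base = $21,152 − $600 = $20,552.
Sum of the years' digits = 7+6+5+4+3+2+1 = 28.
Year 1: $20,552 × 7/28 = $5,138. Book value $16,014.
Year 2: $20,552 × 6/28 = $4,404. Book value $11,610.
Year 3: $20,552 × 5/28 = $3,670. Book value $7,940.
Year 4: $20,552 × 4/28 = $2,936. Book value $5,004.
Year 5: $20,552 × 3/28 = $2,202. Book value $2,802.

$2,202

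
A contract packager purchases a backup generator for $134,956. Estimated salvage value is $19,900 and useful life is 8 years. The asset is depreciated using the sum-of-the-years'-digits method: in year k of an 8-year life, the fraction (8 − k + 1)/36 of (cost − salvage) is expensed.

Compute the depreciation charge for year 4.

$15,980

Depreciable base = $134,956 − $19,900 = $115,056.
Sum of the years' digits = 8+7+6+5+4+3+2+1 = 36.
Year 1: $115,056 × 8/36 = $25,568. Book value $109,388.
Year 2: $115,056 × 7/36 = $22,372. Book value $87,016.
Year 3: $115,056 × 6/36 = $19,176. Book value $67,840.
Year 4: $115,056 × 5/36 = $15,980. Book value $51,860.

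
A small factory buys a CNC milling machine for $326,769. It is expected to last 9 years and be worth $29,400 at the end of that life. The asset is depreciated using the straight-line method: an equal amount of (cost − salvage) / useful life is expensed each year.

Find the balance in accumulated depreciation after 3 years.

Depreciable base = $326,769 − $29,400 = $297,369.
Annual expense = $297,369 / 9 = $33,041.
End of year 1: book value $293,728.
End of year 2: book value $260,687.
End of year 3: book value $227,646.
Accumulated through year 3 = $326,769 − $227,646 = $99,123.

$99,123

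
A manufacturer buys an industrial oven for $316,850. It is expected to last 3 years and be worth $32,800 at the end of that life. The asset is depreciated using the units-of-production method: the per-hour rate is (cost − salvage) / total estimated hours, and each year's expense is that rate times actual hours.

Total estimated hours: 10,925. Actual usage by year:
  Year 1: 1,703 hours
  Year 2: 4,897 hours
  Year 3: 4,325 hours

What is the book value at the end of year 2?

Depreciable base = $316,850 − $32,800 = $284,050.
Rate = $284,050 / 10,925 hours = $26 per hour.
Year 1: 1,703 × $26 = $44,278. Book value $272,572.
Year 2: 4,897 × $26 = $127,322. Book value $145,250.

$145,250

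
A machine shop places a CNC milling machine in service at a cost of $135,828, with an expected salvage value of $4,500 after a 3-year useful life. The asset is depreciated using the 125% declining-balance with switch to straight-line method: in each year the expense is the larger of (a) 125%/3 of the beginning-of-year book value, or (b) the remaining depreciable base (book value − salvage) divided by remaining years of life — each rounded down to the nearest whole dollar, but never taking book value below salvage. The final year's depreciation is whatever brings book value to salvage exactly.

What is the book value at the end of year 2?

$41,867

Depreciable base = $135,828 − $4,500 = $131,328.
Year 1: DB = ⌊$135,828 × 125%/3⌋ = $56,595; SL = ⌊$131,328/3⌋ = $43,776 → take DB $56,595. Book value $79,233.
Year 2: DB = ⌊$79,233 × 125%/3⌋ = $33,013; SL = ⌊$74,733/2⌋ = $37,366 → take SL $37,366. Book value $41,867.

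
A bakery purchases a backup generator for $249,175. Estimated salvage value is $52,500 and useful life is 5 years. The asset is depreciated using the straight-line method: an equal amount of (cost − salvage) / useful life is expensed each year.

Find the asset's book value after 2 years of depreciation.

Depreciable base = $249,175 − $52,500 = $196,675.
Annual expense = $196,675 / 5 = $39,335.
End of year 1: book value $209,840.
End of year 2: book value $170,505.

$170,505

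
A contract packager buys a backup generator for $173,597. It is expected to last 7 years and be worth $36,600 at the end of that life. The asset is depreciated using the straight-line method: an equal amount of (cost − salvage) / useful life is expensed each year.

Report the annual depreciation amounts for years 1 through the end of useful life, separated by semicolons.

$19,571; $19,571; $19,571; $19,571; $19,571; $19,571; $19,571

Depreciable base = $173,597 − $36,600 = $136,997.
Annual expense = $136,997 / 7 = $19,571.
End of year 1: book value $154,026.
End of year 2: book value $134,455.
End of year 3: book value $114,884.
End of year 4: book value $95,313.
End of year 5: book value $75,742.
End of year 6: book value $56,171.
End of year 7: book value $36,600.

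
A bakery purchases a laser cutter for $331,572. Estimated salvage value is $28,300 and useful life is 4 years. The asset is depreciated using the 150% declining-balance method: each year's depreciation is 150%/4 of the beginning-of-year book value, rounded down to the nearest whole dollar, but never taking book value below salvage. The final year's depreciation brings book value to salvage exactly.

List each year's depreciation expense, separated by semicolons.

$124,339; $77,712; $48,570; $52,651

Depreciable base = $331,572 − $28,300 = $303,272.
Year 1: ⌊$331,572 × 150%/4⌋ = $124,339. Book value $207,233.
Year 2: ⌊$207,233 × 150%/4⌋ = $77,712. Book value $129,521.
Year 3: ⌊$129,521 × 150%/4⌋ = $48,570. Book value $80,951.
Year 4 (final): $80,951 − $28,300 = $52,651. Book value $28,300.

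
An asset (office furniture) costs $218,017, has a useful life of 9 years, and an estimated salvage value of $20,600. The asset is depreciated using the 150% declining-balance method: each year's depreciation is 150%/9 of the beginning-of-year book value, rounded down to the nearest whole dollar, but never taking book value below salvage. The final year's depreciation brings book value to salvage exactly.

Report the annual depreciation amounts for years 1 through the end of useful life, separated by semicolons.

$36,336; $30,280; $25,233; $21,028; $17,523; $14,602; $12,169; $10,141; $30,105

Depreciable base = $218,017 − $20,600 = $197,417.
Year 1: ⌊$218,017 × 150%/9⌋ = $36,336. Book value $181,681.
Year 2: ⌊$181,681 × 150%/9⌋ = $30,280. Book value $151,401.
Year 3: ⌊$151,401 × 150%/9⌋ = $25,233. Book value $126,168.
Year 4: ⌊$126,168 × 150%/9⌋ = $21,028. Book value $105,140.
Year 5: ⌊$105,140 × 150%/9⌋ = $17,523. Book value $87,617.
Year 6: ⌊$87,617 × 150%/9⌋ = $14,602. Book value $73,015.
Year 7: ⌊$73,015 × 150%/9⌋ = $12,169. Book value $60,846.
Year 8: ⌊$60,846 × 150%/9⌋ = $10,141. Book value $50,705.
Year 9 (final): $50,705 − $20,600 = $30,105. Book value $20,600.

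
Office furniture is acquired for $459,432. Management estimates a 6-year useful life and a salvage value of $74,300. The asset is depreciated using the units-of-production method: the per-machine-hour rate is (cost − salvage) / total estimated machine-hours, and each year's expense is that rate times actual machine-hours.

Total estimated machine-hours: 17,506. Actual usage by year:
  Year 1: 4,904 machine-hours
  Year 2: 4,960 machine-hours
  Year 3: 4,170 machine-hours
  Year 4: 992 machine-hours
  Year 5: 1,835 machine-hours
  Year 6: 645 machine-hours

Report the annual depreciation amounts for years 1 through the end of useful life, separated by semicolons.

Depreciable base = $459,432 − $74,300 = $385,132.
Rate = $385,132 / 17,506 machine-hours = $22 per machine-hour.
Year 1: 4,904 × $22 = $107,888. Book value $351,544.
Year 2: 4,960 × $22 = $109,120. Book value $242,424.
Year 3: 4,170 × $22 = $91,740. Book value $150,684.
Year 4: 992 × $22 = $21,824. Book value $128,860.
Year 5: 1,835 × $22 = $40,370. Book value $88,490.
Year 6: 645 × $22 = $14,190. Book value $74,300.

$107,888; $109,120; $91,740; $21,824; $40,370; $14,190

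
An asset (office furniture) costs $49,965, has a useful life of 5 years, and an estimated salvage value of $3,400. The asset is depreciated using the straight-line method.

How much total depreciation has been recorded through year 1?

$9,313

Depreciable base = $49,965 − $3,400 = $46,565.
Annual expense = $46,565 / 5 = $9,313.
End of year 1: book value $40,652.
Accumulated through year 1 = $49,965 − $40,652 = $9,313.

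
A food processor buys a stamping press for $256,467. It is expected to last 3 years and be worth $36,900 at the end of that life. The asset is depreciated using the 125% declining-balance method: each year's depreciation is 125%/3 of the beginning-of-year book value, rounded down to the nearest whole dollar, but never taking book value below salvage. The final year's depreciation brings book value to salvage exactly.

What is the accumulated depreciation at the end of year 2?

Depreciable base = $256,467 − $36,900 = $219,567.
Year 1: ⌊$256,467 × 125%/3⌋ = $106,861. Book value $149,606.
Year 2: ⌊$149,606 × 125%/3⌋ = $62,335. Book value $87,271.
Accumulated through year 2 = $256,467 − $87,271 = $169,196.

$169,196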